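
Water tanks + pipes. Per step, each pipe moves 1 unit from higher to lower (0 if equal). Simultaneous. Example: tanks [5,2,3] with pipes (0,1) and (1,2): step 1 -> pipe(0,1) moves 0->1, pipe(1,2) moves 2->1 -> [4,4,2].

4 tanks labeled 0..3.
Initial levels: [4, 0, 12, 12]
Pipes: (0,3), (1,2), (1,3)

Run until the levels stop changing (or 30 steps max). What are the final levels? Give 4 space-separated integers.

Step 1: flows [3->0,2->1,3->1] -> levels [5 2 11 10]
Step 2: flows [3->0,2->1,3->1] -> levels [6 4 10 8]
Step 3: flows [3->0,2->1,3->1] -> levels [7 6 9 6]
Step 4: flows [0->3,2->1,1=3] -> levels [6 7 8 7]
Step 5: flows [3->0,2->1,1=3] -> levels [7 8 7 6]
Step 6: flows [0->3,1->2,1->3] -> levels [6 6 8 8]
Step 7: flows [3->0,2->1,3->1] -> levels [7 8 7 6]
  -> period-2 cycle: step 7 state = step 5 state; never stabilizes
  -> state at step 30: (30-5) mod 2 = 1, same as step 6 -> [6 6 8 8]

Answer: 6 6 8 8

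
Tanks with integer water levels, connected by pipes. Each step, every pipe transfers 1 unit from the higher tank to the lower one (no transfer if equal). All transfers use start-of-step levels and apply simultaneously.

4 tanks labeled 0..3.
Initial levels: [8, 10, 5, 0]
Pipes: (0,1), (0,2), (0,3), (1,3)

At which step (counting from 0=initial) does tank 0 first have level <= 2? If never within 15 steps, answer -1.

Step 1: flows [1->0,0->2,0->3,1->3] -> levels [7 8 6 2]
Step 2: flows [1->0,0->2,0->3,1->3] -> levels [6 6 7 4]
Step 3: flows [0=1,2->0,0->3,1->3] -> levels [6 5 6 6]
Step 4: flows [0->1,0=2,0=3,3->1] -> levels [5 7 6 5]
Step 5: flows [1->0,2->0,0=3,1->3] -> levels [7 5 5 6]
Step 6: flows [0->1,0->2,0->3,3->1] -> levels [4 7 6 6]
Step 7: flows [1->0,2->0,3->0,1->3] -> levels [7 5 5 6]
  -> period-2 cycle (repeats step 5); tank 0 never drops to <=2
Tank 0 never reaches <=2 within 15 steps

Answer: -1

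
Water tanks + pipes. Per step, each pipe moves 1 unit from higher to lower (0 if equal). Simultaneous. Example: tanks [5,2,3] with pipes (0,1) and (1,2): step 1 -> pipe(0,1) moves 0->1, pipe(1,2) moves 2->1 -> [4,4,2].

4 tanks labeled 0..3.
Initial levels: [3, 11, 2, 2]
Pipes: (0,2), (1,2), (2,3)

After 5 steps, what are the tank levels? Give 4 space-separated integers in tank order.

Step 1: flows [0->2,1->2,2=3] -> levels [2 10 4 2]
Step 2: flows [2->0,1->2,2->3] -> levels [3 9 3 3]
Step 3: flows [0=2,1->2,2=3] -> levels [3 8 4 3]
Step 4: flows [2->0,1->2,2->3] -> levels [4 7 3 4]
Step 5: flows [0->2,1->2,3->2] -> levels [3 6 6 3]

Answer: 3 6 6 3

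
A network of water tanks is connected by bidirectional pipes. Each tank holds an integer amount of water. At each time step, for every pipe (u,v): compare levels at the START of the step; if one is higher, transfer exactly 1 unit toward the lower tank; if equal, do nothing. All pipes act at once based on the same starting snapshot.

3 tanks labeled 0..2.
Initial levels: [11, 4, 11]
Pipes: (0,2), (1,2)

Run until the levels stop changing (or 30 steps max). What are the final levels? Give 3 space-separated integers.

Answer: 8 8 10

Derivation:
Step 1: flows [0=2,2->1] -> levels [11 5 10]
Step 2: flows [0->2,2->1] -> levels [10 6 10]
Step 3: flows [0=2,2->1] -> levels [10 7 9]
Step 4: flows [0->2,2->1] -> levels [9 8 9]
Step 5: flows [0=2,2->1] -> levels [9 9 8]
Step 6: flows [0->2,1->2] -> levels [8 8 10]
Step 7: flows [2->0,2->1] -> levels [9 9 8]
  -> period-2 cycle: step 7 state = step 5 state; never stabilizes
  -> state at step 30: (30-5) mod 2 = 1, same as step 6 -> [8 8 10]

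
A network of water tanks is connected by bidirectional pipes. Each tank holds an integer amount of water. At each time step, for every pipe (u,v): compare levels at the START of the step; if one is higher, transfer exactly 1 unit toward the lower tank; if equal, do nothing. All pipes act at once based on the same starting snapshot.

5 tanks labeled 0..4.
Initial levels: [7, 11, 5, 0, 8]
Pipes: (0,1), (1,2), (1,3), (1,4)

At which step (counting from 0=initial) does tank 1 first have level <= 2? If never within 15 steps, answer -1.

Answer: -1

Derivation:
Step 1: flows [1->0,1->2,1->3,1->4] -> levels [8 7 6 1 9]
Step 2: flows [0->1,1->2,1->3,4->1] -> levels [7 7 7 2 8]
Step 3: flows [0=1,1=2,1->3,4->1] -> levels [7 7 7 3 7]
Step 4: flows [0=1,1=2,1->3,1=4] -> levels [7 6 7 4 7]
Step 5: flows [0->1,2->1,1->3,4->1] -> levels [6 8 6 5 6]
Step 6: flows [1->0,1->2,1->3,1->4] -> levels [7 4 7 6 7]
Step 7: flows [0->1,2->1,3->1,4->1] -> levels [6 8 6 5 6]
  -> period-2 cycle (repeats step 5); tank 1 never drops to <=2
Tank 1 never reaches <=2 within 15 steps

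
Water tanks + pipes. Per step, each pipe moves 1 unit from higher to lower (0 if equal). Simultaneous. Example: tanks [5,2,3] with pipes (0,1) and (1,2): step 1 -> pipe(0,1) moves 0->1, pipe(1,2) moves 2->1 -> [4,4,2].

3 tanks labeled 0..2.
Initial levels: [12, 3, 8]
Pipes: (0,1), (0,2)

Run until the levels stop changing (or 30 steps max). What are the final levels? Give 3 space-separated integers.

Step 1: flows [0->1,0->2] -> levels [10 4 9]
Step 2: flows [0->1,0->2] -> levels [8 5 10]
Step 3: flows [0->1,2->0] -> levels [8 6 9]
Step 4: flows [0->1,2->0] -> levels [8 7 8]
Step 5: flows [0->1,0=2] -> levels [7 8 8]
Step 6: flows [1->0,2->0] -> levels [9 7 7]
Step 7: flows [0->1,0->2] -> levels [7 8 8]
  -> period-2 cycle: step 7 state = step 5 state; never stabilizes
  -> state at step 30: (30-5) mod 2 = 1, same as step 6 -> [9 7 7]

Answer: 9 7 7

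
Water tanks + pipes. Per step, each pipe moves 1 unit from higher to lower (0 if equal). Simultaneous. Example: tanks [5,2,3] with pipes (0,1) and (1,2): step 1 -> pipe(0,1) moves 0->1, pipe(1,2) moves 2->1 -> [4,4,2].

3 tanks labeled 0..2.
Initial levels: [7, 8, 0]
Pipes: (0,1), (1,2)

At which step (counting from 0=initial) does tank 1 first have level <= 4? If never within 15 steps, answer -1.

Step 1: flows [1->0,1->2] -> levels [8 6 1]
Step 2: flows [0->1,1->2] -> levels [7 6 2]
Step 3: flows [0->1,1->2] -> levels [6 6 3]
Step 4: flows [0=1,1->2] -> levels [6 5 4]
Step 5: flows [0->1,1->2] -> levels [5 5 5]
Step 6: flows [0=1,1=2] -> levels [5 5 5]
  -> stable; tank 1 stays at 5 > 4
Tank 1 never reaches <=4 within 15 steps

Answer: -1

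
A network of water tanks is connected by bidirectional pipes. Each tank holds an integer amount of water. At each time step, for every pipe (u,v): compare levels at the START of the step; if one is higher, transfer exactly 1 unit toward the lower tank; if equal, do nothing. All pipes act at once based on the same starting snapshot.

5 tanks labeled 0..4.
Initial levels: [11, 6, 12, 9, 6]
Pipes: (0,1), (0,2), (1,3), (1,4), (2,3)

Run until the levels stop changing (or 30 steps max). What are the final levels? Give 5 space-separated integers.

Answer: 8 10 10 8 8

Derivation:
Step 1: flows [0->1,2->0,3->1,1=4,2->3] -> levels [11 8 10 9 6]
Step 2: flows [0->1,0->2,3->1,1->4,2->3] -> levels [9 9 10 9 7]
Step 3: flows [0=1,2->0,1=3,1->4,2->3] -> levels [10 8 8 10 8]
Step 4: flows [0->1,0->2,3->1,1=4,3->2] -> levels [8 10 10 8 8]
Step 5: flows [1->0,2->0,1->3,1->4,2->3] -> levels [10 7 8 10 9]
Step 6: flows [0->1,0->2,3->1,4->1,3->2] -> levels [8 10 10 8 8]
  -> period-2 cycle: step 6 state = step 4 state; never stabilizes
  -> state at step 30: (30-4) mod 2 = 0, same as step 4 -> [8 10 10 8 8]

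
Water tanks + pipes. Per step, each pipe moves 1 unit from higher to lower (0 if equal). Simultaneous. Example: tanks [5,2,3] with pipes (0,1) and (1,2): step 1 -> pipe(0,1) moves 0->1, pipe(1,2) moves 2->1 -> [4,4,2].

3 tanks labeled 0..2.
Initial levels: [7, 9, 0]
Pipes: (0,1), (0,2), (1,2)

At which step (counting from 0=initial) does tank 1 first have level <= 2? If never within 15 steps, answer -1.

Answer: -1

Derivation:
Step 1: flows [1->0,0->2,1->2] -> levels [7 7 2]
Step 2: flows [0=1,0->2,1->2] -> levels [6 6 4]
Step 3: flows [0=1,0->2,1->2] -> levels [5 5 6]
Step 4: flows [0=1,2->0,2->1] -> levels [6 6 4]
  -> period-2 cycle (repeats step 2); tank 1 never drops to <=2
Tank 1 never reaches <=2 within 15 steps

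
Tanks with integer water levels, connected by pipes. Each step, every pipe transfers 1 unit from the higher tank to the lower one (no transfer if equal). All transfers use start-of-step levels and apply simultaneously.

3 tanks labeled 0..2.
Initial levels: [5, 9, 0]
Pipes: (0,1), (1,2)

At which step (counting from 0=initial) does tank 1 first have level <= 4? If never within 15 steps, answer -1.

Answer: 5

Derivation:
Step 1: flows [1->0,1->2] -> levels [6 7 1]
Step 2: flows [1->0,1->2] -> levels [7 5 2]
Step 3: flows [0->1,1->2] -> levels [6 5 3]
Step 4: flows [0->1,1->2] -> levels [5 5 4]
Step 5: flows [0=1,1->2] -> levels [5 4 5]
Tank 1 first reaches <=4 at step 5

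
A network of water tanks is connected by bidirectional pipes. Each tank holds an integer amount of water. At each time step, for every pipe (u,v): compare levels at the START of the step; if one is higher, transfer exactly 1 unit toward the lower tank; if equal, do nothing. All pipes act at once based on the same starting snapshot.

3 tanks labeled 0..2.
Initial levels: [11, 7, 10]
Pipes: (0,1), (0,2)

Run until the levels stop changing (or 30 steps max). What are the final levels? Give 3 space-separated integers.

Step 1: flows [0->1,0->2] -> levels [9 8 11]
Step 2: flows [0->1,2->0] -> levels [9 9 10]
Step 3: flows [0=1,2->0] -> levels [10 9 9]
Step 4: flows [0->1,0->2] -> levels [8 10 10]
Step 5: flows [1->0,2->0] -> levels [10 9 9]
  -> period-2 cycle: step 5 state = step 3 state; never stabilizes
  -> state at step 30: (30-3) mod 2 = 1, same as step 4 -> [8 10 10]

Answer: 8 10 10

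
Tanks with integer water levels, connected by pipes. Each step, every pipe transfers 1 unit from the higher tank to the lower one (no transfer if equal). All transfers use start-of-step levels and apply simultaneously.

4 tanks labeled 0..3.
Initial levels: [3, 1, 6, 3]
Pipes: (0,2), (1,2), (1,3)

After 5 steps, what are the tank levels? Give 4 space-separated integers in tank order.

Step 1: flows [2->0,2->1,3->1] -> levels [4 3 4 2]
Step 2: flows [0=2,2->1,1->3] -> levels [4 3 3 3]
Step 3: flows [0->2,1=2,1=3] -> levels [3 3 4 3]
Step 4: flows [2->0,2->1,1=3] -> levels [4 4 2 3]
Step 5: flows [0->2,1->2,1->3] -> levels [3 2 4 4]

Answer: 3 2 4 4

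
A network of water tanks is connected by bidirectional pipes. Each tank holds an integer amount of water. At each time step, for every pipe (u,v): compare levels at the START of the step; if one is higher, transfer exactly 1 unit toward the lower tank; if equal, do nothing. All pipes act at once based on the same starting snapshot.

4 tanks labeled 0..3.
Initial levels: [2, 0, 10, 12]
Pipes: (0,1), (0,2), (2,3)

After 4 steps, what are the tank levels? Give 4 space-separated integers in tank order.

Step 1: flows [0->1,2->0,3->2] -> levels [2 1 10 11]
Step 2: flows [0->1,2->0,3->2] -> levels [2 2 10 10]
Step 3: flows [0=1,2->0,2=3] -> levels [3 2 9 10]
Step 4: flows [0->1,2->0,3->2] -> levels [3 3 9 9]

Answer: 3 3 9 9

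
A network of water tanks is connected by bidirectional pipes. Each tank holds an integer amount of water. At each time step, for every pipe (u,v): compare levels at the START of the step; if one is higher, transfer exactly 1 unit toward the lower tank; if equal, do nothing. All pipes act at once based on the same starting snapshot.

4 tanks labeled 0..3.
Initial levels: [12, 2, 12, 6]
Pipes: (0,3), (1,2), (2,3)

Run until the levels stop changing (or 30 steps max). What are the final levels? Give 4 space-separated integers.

Answer: 8 8 7 9

Derivation:
Step 1: flows [0->3,2->1,2->3] -> levels [11 3 10 8]
Step 2: flows [0->3,2->1,2->3] -> levels [10 4 8 10]
Step 3: flows [0=3,2->1,3->2] -> levels [10 5 8 9]
Step 4: flows [0->3,2->1,3->2] -> levels [9 6 8 9]
Step 5: flows [0=3,2->1,3->2] -> levels [9 7 8 8]
Step 6: flows [0->3,2->1,2=3] -> levels [8 8 7 9]
Step 7: flows [3->0,1->2,3->2] -> levels [9 7 9 7]
Step 8: flows [0->3,2->1,2->3] -> levels [8 8 7 9]
  -> period-2 cycle: step 8 state = step 6 state; never stabilizes
  -> state at step 30: (30-6) mod 2 = 0, same as step 6 -> [8 8 7 9]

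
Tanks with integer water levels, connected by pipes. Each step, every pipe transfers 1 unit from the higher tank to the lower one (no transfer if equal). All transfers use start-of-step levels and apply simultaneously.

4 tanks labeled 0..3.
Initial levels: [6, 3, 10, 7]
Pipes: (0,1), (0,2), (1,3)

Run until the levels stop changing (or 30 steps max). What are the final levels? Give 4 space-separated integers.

Answer: 6 7 8 5

Derivation:
Step 1: flows [0->1,2->0,3->1] -> levels [6 5 9 6]
Step 2: flows [0->1,2->0,3->1] -> levels [6 7 8 5]
Step 3: flows [1->0,2->0,1->3] -> levels [8 5 7 6]
Step 4: flows [0->1,0->2,3->1] -> levels [6 7 8 5]
  -> period-2 cycle: step 4 state = step 2 state; never stabilizes
  -> state at step 30: (30-2) mod 2 = 0, same as step 2 -> [6 7 8 5]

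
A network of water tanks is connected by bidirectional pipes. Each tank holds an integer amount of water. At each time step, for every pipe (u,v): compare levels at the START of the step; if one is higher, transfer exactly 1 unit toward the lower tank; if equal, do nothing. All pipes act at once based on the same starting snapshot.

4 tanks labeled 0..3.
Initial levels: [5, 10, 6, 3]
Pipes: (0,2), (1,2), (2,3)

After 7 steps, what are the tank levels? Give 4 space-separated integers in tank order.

Answer: 6 7 5 6

Derivation:
Step 1: flows [2->0,1->2,2->3] -> levels [6 9 5 4]
Step 2: flows [0->2,1->2,2->3] -> levels [5 8 6 5]
Step 3: flows [2->0,1->2,2->3] -> levels [6 7 5 6]
Step 4: flows [0->2,1->2,3->2] -> levels [5 6 8 5]
Step 5: flows [2->0,2->1,2->3] -> levels [6 7 5 6]
  -> period-2 cycle: step 5 state = step 3 state
  -> state at step 7: (7-3) mod 2 = 0, same as step 3 -> [6 7 5 6]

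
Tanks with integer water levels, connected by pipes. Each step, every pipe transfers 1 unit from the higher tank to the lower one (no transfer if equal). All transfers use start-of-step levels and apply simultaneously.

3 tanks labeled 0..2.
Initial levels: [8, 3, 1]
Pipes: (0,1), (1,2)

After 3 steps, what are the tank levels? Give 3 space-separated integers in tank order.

Step 1: flows [0->1,1->2] -> levels [7 3 2]
Step 2: flows [0->1,1->2] -> levels [6 3 3]
Step 3: flows [0->1,1=2] -> levels [5 4 3]

Answer: 5 4 3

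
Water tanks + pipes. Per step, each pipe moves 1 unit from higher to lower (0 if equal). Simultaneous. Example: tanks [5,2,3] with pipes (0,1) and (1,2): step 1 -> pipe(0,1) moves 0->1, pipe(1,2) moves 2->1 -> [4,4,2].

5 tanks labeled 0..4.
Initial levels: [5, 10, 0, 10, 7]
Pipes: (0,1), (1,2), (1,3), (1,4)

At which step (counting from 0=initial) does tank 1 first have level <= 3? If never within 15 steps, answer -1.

Answer: -1

Derivation:
Step 1: flows [1->0,1->2,1=3,1->4] -> levels [6 7 1 10 8]
Step 2: flows [1->0,1->2,3->1,4->1] -> levels [7 7 2 9 7]
Step 3: flows [0=1,1->2,3->1,1=4] -> levels [7 7 3 8 7]
Step 4: flows [0=1,1->2,3->1,1=4] -> levels [7 7 4 7 7]
Step 5: flows [0=1,1->2,1=3,1=4] -> levels [7 6 5 7 7]
Step 6: flows [0->1,1->2,3->1,4->1] -> levels [6 8 6 6 6]
Step 7: flows [1->0,1->2,1->3,1->4] -> levels [7 4 7 7 7]
Step 8: flows [0->1,2->1,3->1,4->1] -> levels [6 8 6 6 6]
  -> period-2 cycle (repeats step 6); tank 1 never drops to <=3
Tank 1 never reaches <=3 within 15 steps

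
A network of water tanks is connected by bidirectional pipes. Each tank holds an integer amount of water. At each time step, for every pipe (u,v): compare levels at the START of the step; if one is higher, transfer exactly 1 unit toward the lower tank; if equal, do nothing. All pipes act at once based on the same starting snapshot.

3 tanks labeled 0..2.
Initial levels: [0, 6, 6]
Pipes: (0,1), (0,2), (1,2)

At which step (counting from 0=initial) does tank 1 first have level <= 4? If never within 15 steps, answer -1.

Step 1: flows [1->0,2->0,1=2] -> levels [2 5 5]
Step 2: flows [1->0,2->0,1=2] -> levels [4 4 4]
Tank 1 first reaches <=4 at step 2

Answer: 2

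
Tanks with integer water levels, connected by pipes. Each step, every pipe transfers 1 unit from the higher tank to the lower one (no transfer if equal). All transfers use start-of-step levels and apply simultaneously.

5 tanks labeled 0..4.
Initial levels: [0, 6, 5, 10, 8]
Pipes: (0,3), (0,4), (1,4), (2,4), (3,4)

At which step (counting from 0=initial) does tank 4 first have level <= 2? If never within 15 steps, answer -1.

Answer: -1

Derivation:
Step 1: flows [3->0,4->0,4->1,4->2,3->4] -> levels [2 7 6 8 6]
Step 2: flows [3->0,4->0,1->4,2=4,3->4] -> levels [4 6 6 6 7]
Step 3: flows [3->0,4->0,4->1,4->2,4->3] -> levels [6 7 7 6 3]
Step 4: flows [0=3,0->4,1->4,2->4,3->4] -> levels [5 6 6 5 7]
Step 5: flows [0=3,4->0,4->1,4->2,4->3] -> levels [6 7 7 6 3]
  -> period-2 cycle (repeats step 3); tank 4 never drops to <=2
Tank 4 never reaches <=2 within 15 steps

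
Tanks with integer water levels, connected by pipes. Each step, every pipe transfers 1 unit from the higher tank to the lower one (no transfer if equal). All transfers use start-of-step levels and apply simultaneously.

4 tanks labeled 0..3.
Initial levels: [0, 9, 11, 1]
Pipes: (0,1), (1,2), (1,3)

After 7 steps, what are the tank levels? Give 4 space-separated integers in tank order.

Step 1: flows [1->0,2->1,1->3] -> levels [1 8 10 2]
Step 2: flows [1->0,2->1,1->3] -> levels [2 7 9 3]
Step 3: flows [1->0,2->1,1->3] -> levels [3 6 8 4]
Step 4: flows [1->0,2->1,1->3] -> levels [4 5 7 5]
Step 5: flows [1->0,2->1,1=3] -> levels [5 5 6 5]
Step 6: flows [0=1,2->1,1=3] -> levels [5 6 5 5]
Step 7: flows [1->0,1->2,1->3] -> levels [6 3 6 6]

Answer: 6 3 6 6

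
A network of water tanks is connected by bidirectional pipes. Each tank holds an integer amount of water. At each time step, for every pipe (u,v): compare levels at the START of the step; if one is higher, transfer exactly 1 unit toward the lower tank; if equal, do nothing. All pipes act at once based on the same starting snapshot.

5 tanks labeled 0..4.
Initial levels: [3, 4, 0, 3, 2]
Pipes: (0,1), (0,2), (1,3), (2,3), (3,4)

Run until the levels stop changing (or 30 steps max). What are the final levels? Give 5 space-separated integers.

Step 1: flows [1->0,0->2,1->3,3->2,3->4] -> levels [3 2 2 2 3]
Step 2: flows [0->1,0->2,1=3,2=3,4->3] -> levels [1 3 3 3 2]
Step 3: flows [1->0,2->0,1=3,2=3,3->4] -> levels [3 2 2 2 3]
  -> period-2 cycle: step 3 state = step 1 state; never stabilizes
  -> state at step 30: (30-1) mod 2 = 1, same as step 2 -> [1 3 3 3 2]

Answer: 1 3 3 3 2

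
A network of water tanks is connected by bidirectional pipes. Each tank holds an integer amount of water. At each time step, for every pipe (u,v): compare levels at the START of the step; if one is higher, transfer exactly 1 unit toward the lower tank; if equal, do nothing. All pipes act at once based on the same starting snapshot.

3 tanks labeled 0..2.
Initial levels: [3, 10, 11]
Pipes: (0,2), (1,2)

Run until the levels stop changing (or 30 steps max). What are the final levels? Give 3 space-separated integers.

Step 1: flows [2->0,2->1] -> levels [4 11 9]
Step 2: flows [2->0,1->2] -> levels [5 10 9]
Step 3: flows [2->0,1->2] -> levels [6 9 9]
Step 4: flows [2->0,1=2] -> levels [7 9 8]
Step 5: flows [2->0,1->2] -> levels [8 8 8]
Step 6: flows [0=2,1=2] -> levels [8 8 8]
  -> stable (no change)

Answer: 8 8 8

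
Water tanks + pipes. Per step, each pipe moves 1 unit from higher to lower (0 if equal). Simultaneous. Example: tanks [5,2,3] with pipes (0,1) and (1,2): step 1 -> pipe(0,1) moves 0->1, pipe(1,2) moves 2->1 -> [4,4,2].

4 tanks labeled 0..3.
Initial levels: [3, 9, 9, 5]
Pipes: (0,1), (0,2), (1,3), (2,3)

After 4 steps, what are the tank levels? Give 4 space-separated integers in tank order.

Step 1: flows [1->0,2->0,1->3,2->3] -> levels [5 7 7 7]
Step 2: flows [1->0,2->0,1=3,2=3] -> levels [7 6 6 7]
Step 3: flows [0->1,0->2,3->1,3->2] -> levels [5 8 8 5]
Step 4: flows [1->0,2->0,1->3,2->3] -> levels [7 6 6 7]

Answer: 7 6 6 7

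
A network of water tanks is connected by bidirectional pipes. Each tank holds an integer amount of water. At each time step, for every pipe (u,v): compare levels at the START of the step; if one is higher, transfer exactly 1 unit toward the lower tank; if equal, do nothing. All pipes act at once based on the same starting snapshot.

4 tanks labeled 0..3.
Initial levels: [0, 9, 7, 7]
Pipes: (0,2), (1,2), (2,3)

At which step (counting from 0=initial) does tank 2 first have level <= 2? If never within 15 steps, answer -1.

Step 1: flows [2->0,1->2,2=3] -> levels [1 8 7 7]
Step 2: flows [2->0,1->2,2=3] -> levels [2 7 7 7]
Step 3: flows [2->0,1=2,2=3] -> levels [3 7 6 7]
Step 4: flows [2->0,1->2,3->2] -> levels [4 6 7 6]
Step 5: flows [2->0,2->1,2->3] -> levels [5 7 4 7]
Step 6: flows [0->2,1->2,3->2] -> levels [4 6 7 6]
  -> period-2 cycle (repeats step 4); tank 2 never drops to <=2
Tank 2 never reaches <=2 within 15 steps

Answer: -1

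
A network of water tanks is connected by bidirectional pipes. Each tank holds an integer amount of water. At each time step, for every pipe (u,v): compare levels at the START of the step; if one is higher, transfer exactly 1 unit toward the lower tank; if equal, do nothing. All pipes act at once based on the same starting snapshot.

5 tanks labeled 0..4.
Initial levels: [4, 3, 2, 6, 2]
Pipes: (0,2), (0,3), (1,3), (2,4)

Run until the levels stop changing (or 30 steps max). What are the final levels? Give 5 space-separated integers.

Step 1: flows [0->2,3->0,3->1,2=4] -> levels [4 4 3 4 2]
Step 2: flows [0->2,0=3,1=3,2->4] -> levels [3 4 3 4 3]
Step 3: flows [0=2,3->0,1=3,2=4] -> levels [4 4 3 3 3]
Step 4: flows [0->2,0->3,1->3,2=4] -> levels [2 3 4 5 3]
Step 5: flows [2->0,3->0,3->1,2->4] -> levels [4 4 2 3 4]
Step 6: flows [0->2,0->3,1->3,4->2] -> levels [2 3 4 5 3]
  -> period-2 cycle: step 6 state = step 4 state; never stabilizes
  -> state at step 30: (30-4) mod 2 = 0, same as step 4 -> [2 3 4 5 3]

Answer: 2 3 4 5 3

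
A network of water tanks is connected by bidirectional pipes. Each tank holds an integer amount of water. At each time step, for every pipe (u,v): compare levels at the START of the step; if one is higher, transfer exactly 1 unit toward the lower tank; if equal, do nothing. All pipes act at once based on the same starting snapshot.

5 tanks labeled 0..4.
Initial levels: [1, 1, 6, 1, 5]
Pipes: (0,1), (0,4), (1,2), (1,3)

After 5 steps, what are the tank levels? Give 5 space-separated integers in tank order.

Step 1: flows [0=1,4->0,2->1,1=3] -> levels [2 2 5 1 4]
Step 2: flows [0=1,4->0,2->1,1->3] -> levels [3 2 4 2 3]
Step 3: flows [0->1,0=4,2->1,1=3] -> levels [2 4 3 2 3]
Step 4: flows [1->0,4->0,1->2,1->3] -> levels [4 1 4 3 2]
Step 5: flows [0->1,0->4,2->1,3->1] -> levels [2 4 3 2 3]

Answer: 2 4 3 2 3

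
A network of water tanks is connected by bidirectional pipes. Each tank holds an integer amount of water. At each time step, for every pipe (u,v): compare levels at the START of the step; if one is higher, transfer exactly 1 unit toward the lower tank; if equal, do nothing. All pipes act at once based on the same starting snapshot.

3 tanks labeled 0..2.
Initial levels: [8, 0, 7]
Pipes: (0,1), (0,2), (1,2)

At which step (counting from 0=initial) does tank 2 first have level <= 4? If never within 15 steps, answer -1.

Answer: -1

Derivation:
Step 1: flows [0->1,0->2,2->1] -> levels [6 2 7]
Step 2: flows [0->1,2->0,2->1] -> levels [6 4 5]
Step 3: flows [0->1,0->2,2->1] -> levels [4 6 5]
Step 4: flows [1->0,2->0,1->2] -> levels [6 4 5]
  -> period-2 cycle (repeats step 2); tank 2 never drops to <=4
Tank 2 never reaches <=4 within 15 steps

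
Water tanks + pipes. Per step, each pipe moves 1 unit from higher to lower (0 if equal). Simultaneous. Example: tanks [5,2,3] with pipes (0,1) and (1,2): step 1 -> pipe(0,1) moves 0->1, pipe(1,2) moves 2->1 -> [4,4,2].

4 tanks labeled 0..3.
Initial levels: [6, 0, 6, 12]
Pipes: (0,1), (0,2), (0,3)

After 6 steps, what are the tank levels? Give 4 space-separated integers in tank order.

Answer: 6 6 6 6

Derivation:
Step 1: flows [0->1,0=2,3->0] -> levels [6 1 6 11]
Step 2: flows [0->1,0=2,3->0] -> levels [6 2 6 10]
Step 3: flows [0->1,0=2,3->0] -> levels [6 3 6 9]
Step 4: flows [0->1,0=2,3->0] -> levels [6 4 6 8]
Step 5: flows [0->1,0=2,3->0] -> levels [6 5 6 7]
Step 6: flows [0->1,0=2,3->0] -> levels [6 6 6 6]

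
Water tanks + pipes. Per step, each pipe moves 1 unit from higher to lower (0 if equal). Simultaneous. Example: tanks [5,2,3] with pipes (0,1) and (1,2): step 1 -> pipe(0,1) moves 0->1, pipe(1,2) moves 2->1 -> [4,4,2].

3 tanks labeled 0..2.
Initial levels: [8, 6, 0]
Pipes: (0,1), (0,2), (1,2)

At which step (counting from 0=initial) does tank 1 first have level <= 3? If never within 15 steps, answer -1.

Step 1: flows [0->1,0->2,1->2] -> levels [6 6 2]
Step 2: flows [0=1,0->2,1->2] -> levels [5 5 4]
Step 3: flows [0=1,0->2,1->2] -> levels [4 4 6]
Step 4: flows [0=1,2->0,2->1] -> levels [5 5 4]
  -> period-2 cycle (repeats step 2); tank 1 never drops to <=3
Tank 1 never reaches <=3 within 15 steps

Answer: -1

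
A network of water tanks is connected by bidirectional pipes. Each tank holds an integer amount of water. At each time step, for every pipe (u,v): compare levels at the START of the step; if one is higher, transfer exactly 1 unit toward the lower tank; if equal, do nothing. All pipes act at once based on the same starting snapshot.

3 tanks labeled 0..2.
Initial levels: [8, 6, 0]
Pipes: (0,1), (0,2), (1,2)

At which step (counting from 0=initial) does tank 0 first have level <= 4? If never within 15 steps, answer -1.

Answer: 3

Derivation:
Step 1: flows [0->1,0->2,1->2] -> levels [6 6 2]
Step 2: flows [0=1,0->2,1->2] -> levels [5 5 4]
Step 3: flows [0=1,0->2,1->2] -> levels [4 4 6]
Tank 0 first reaches <=4 at step 3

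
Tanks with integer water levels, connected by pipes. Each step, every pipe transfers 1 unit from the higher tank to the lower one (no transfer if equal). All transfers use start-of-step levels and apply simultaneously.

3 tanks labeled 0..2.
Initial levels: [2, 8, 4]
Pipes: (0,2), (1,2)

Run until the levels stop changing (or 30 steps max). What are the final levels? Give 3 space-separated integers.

Answer: 5 5 4

Derivation:
Step 1: flows [2->0,1->2] -> levels [3 7 4]
Step 2: flows [2->0,1->2] -> levels [4 6 4]
Step 3: flows [0=2,1->2] -> levels [4 5 5]
Step 4: flows [2->0,1=2] -> levels [5 5 4]
Step 5: flows [0->2,1->2] -> levels [4 4 6]
Step 6: flows [2->0,2->1] -> levels [5 5 4]
  -> period-2 cycle: step 6 state = step 4 state; never stabilizes
  -> state at step 30: (30-4) mod 2 = 0, same as step 4 -> [5 5 4]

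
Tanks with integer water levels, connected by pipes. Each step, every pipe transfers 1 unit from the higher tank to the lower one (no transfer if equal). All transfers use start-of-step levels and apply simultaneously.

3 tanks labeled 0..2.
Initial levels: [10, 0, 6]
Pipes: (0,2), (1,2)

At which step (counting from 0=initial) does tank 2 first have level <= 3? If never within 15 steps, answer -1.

Answer: -1

Derivation:
Step 1: flows [0->2,2->1] -> levels [9 1 6]
Step 2: flows [0->2,2->1] -> levels [8 2 6]
Step 3: flows [0->2,2->1] -> levels [7 3 6]
Step 4: flows [0->2,2->1] -> levels [6 4 6]
Step 5: flows [0=2,2->1] -> levels [6 5 5]
Step 6: flows [0->2,1=2] -> levels [5 5 6]
Step 7: flows [2->0,2->1] -> levels [6 6 4]
Step 8: flows [0->2,1->2] -> levels [5 5 6]
  -> period-2 cycle (repeats step 6); tank 2 never drops to <=3
Tank 2 never reaches <=3 within 15 steps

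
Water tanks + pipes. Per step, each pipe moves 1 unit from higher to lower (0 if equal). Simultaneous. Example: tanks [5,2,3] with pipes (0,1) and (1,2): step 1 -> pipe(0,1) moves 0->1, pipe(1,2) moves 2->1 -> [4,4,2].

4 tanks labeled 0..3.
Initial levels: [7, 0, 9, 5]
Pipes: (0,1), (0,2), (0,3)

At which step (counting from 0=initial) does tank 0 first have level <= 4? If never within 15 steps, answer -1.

Step 1: flows [0->1,2->0,0->3] -> levels [6 1 8 6]
Step 2: flows [0->1,2->0,0=3] -> levels [6 2 7 6]
Step 3: flows [0->1,2->0,0=3] -> levels [6 3 6 6]
Step 4: flows [0->1,0=2,0=3] -> levels [5 4 6 6]
Step 5: flows [0->1,2->0,3->0] -> levels [6 5 5 5]
Step 6: flows [0->1,0->2,0->3] -> levels [3 6 6 6]
Tank 0 first reaches <=4 at step 6

Answer: 6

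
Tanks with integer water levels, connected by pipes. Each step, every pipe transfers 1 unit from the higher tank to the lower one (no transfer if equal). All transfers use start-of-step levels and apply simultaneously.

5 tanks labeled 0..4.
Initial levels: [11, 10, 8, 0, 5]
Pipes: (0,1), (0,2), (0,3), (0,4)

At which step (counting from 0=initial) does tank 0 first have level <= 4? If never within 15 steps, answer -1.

Step 1: flows [0->1,0->2,0->3,0->4] -> levels [7 11 9 1 6]
Step 2: flows [1->0,2->0,0->3,0->4] -> levels [7 10 8 2 7]
Step 3: flows [1->0,2->0,0->3,0=4] -> levels [8 9 7 3 7]
Step 4: flows [1->0,0->2,0->3,0->4] -> levels [6 8 8 4 8]
Step 5: flows [1->0,2->0,0->3,4->0] -> levels [8 7 7 5 7]
Step 6: flows [0->1,0->2,0->3,0->4] -> levels [4 8 8 6 8]
Tank 0 first reaches <=4 at step 6

Answer: 6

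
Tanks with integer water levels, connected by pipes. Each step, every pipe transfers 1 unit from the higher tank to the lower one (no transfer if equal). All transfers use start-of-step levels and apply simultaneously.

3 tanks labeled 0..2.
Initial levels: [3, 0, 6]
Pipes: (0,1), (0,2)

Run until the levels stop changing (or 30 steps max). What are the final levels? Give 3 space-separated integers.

Step 1: flows [0->1,2->0] -> levels [3 1 5]
Step 2: flows [0->1,2->0] -> levels [3 2 4]
Step 3: flows [0->1,2->0] -> levels [3 3 3]
Step 4: flows [0=1,0=2] -> levels [3 3 3]
  -> stable (no change)

Answer: 3 3 3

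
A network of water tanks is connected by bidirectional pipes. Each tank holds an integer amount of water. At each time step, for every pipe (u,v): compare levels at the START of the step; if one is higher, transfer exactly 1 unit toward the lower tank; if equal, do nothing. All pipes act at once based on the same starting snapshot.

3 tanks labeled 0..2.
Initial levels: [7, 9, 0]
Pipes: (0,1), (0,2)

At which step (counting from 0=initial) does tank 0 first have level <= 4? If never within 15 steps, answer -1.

Step 1: flows [1->0,0->2] -> levels [7 8 1]
Step 2: flows [1->0,0->2] -> levels [7 7 2]
Step 3: flows [0=1,0->2] -> levels [6 7 3]
Step 4: flows [1->0,0->2] -> levels [6 6 4]
Step 5: flows [0=1,0->2] -> levels [5 6 5]
Step 6: flows [1->0,0=2] -> levels [6 5 5]
Step 7: flows [0->1,0->2] -> levels [4 6 6]
Tank 0 first reaches <=4 at step 7

Answer: 7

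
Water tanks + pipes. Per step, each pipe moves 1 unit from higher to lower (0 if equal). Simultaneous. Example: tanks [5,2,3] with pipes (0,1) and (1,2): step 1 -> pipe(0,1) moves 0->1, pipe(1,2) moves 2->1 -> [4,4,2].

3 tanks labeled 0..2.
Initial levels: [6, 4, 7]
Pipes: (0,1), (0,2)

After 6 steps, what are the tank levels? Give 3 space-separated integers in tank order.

Step 1: flows [0->1,2->0] -> levels [6 5 6]
Step 2: flows [0->1,0=2] -> levels [5 6 6]
Step 3: flows [1->0,2->0] -> levels [7 5 5]
Step 4: flows [0->1,0->2] -> levels [5 6 6]
  -> period-2 cycle: step 4 state = step 2 state
  -> state at step 6: (6-2) mod 2 = 0, same as step 2 -> [5 6 6]

Answer: 5 6 6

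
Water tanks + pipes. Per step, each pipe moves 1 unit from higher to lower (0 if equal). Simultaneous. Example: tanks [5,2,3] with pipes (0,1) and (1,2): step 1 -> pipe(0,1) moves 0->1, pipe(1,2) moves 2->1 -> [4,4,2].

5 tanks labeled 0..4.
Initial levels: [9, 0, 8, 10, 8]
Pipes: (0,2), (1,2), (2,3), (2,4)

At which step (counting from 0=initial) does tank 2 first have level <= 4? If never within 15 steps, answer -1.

Step 1: flows [0->2,2->1,3->2,2=4] -> levels [8 1 9 9 8]
Step 2: flows [2->0,2->1,2=3,2->4] -> levels [9 2 6 9 9]
Step 3: flows [0->2,2->1,3->2,4->2] -> levels [8 3 8 8 8]
Step 4: flows [0=2,2->1,2=3,2=4] -> levels [8 4 7 8 8]
Step 5: flows [0->2,2->1,3->2,4->2] -> levels [7 5 9 7 7]
Step 6: flows [2->0,2->1,2->3,2->4] -> levels [8 6 5 8 8]
Step 7: flows [0->2,1->2,3->2,4->2] -> levels [7 5 9 7 7]
  -> period-2 cycle (repeats step 5); tank 2 never drops to <=4
Tank 2 never reaches <=4 within 15 steps

Answer: -1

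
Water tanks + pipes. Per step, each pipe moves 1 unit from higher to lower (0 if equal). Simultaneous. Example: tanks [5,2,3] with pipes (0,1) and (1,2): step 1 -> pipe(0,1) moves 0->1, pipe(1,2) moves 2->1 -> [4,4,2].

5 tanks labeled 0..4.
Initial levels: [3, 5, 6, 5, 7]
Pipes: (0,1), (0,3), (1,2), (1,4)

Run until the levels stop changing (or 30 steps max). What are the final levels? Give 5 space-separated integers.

Step 1: flows [1->0,3->0,2->1,4->1] -> levels [5 6 5 4 6]
Step 2: flows [1->0,0->3,1->2,1=4] -> levels [5 4 6 5 6]
Step 3: flows [0->1,0=3,2->1,4->1] -> levels [4 7 5 5 5]
Step 4: flows [1->0,3->0,1->2,1->4] -> levels [6 4 6 4 6]
Step 5: flows [0->1,0->3,2->1,4->1] -> levels [4 7 5 5 5]
  -> period-2 cycle: step 5 state = step 3 state; never stabilizes
  -> state at step 30: (30-3) mod 2 = 1, same as step 4 -> [6 4 6 4 6]

Answer: 6 4 6 4 6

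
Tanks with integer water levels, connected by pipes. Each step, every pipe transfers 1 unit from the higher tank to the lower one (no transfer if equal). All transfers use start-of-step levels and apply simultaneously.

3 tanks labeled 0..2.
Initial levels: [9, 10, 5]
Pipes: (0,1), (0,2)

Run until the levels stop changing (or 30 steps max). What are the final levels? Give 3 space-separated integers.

Step 1: flows [1->0,0->2] -> levels [9 9 6]
Step 2: flows [0=1,0->2] -> levels [8 9 7]
Step 3: flows [1->0,0->2] -> levels [8 8 8]
Step 4: flows [0=1,0=2] -> levels [8 8 8]
  -> stable (no change)

Answer: 8 8 8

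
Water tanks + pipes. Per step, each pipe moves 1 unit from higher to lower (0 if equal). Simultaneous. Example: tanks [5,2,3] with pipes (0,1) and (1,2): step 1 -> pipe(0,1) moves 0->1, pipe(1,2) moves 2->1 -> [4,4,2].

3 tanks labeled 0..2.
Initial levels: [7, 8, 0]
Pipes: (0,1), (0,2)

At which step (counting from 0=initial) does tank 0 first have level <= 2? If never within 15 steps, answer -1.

Step 1: flows [1->0,0->2] -> levels [7 7 1]
Step 2: flows [0=1,0->2] -> levels [6 7 2]
Step 3: flows [1->0,0->2] -> levels [6 6 3]
Step 4: flows [0=1,0->2] -> levels [5 6 4]
Step 5: flows [1->0,0->2] -> levels [5 5 5]
Step 6: flows [0=1,0=2] -> levels [5 5 5]
  -> stable; tank 0 stays at 5 > 2
Tank 0 never reaches <=2 within 15 steps

Answer: -1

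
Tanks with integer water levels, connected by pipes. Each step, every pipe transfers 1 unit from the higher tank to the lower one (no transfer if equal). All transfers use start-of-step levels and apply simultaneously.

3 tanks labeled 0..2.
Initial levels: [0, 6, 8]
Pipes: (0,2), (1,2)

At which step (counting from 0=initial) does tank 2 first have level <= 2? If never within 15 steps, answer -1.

Answer: -1

Derivation:
Step 1: flows [2->0,2->1] -> levels [1 7 6]
Step 2: flows [2->0,1->2] -> levels [2 6 6]
Step 3: flows [2->0,1=2] -> levels [3 6 5]
Step 4: flows [2->0,1->2] -> levels [4 5 5]
Step 5: flows [2->0,1=2] -> levels [5 5 4]
Step 6: flows [0->2,1->2] -> levels [4 4 6]
Step 7: flows [2->0,2->1] -> levels [5 5 4]
  -> period-2 cycle (repeats step 5); tank 2 never drops to <=2
Tank 2 never reaches <=2 within 15 steps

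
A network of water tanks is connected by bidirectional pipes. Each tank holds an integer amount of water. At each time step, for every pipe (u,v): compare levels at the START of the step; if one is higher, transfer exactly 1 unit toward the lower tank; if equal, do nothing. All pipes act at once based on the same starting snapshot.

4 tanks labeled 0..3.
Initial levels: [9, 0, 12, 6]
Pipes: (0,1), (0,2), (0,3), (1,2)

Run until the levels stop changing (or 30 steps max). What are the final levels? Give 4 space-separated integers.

Step 1: flows [0->1,2->0,0->3,2->1] -> levels [8 2 10 7]
Step 2: flows [0->1,2->0,0->3,2->1] -> levels [7 4 8 8]
Step 3: flows [0->1,2->0,3->0,2->1] -> levels [8 6 6 7]
Step 4: flows [0->1,0->2,0->3,1=2] -> levels [5 7 7 8]
Step 5: flows [1->0,2->0,3->0,1=2] -> levels [8 6 6 7]
  -> period-2 cycle: step 5 state = step 3 state; never stabilizes
  -> state at step 30: (30-3) mod 2 = 1, same as step 4 -> [5 7 7 8]

Answer: 5 7 7 8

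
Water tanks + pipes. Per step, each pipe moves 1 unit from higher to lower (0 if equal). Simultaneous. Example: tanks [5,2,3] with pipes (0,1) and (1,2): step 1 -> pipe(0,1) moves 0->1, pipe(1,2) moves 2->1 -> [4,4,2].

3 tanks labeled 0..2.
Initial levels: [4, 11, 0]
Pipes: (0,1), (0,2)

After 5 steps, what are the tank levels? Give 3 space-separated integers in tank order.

Step 1: flows [1->0,0->2] -> levels [4 10 1]
Step 2: flows [1->0,0->2] -> levels [4 9 2]
Step 3: flows [1->0,0->2] -> levels [4 8 3]
Step 4: flows [1->0,0->2] -> levels [4 7 4]
Step 5: flows [1->0,0=2] -> levels [5 6 4]

Answer: 5 6 4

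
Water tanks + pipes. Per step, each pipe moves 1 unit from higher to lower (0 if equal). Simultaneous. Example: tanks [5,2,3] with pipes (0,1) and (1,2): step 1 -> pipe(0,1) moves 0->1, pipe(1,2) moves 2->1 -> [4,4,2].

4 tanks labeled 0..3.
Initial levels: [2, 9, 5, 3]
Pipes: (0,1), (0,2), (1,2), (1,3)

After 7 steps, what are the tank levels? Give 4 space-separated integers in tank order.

Answer: 4 6 5 4

Derivation:
Step 1: flows [1->0,2->0,1->2,1->3] -> levels [4 6 5 4]
Step 2: flows [1->0,2->0,1->2,1->3] -> levels [6 3 5 5]
Step 3: flows [0->1,0->2,2->1,3->1] -> levels [4 6 5 4]
  -> period-2 cycle: step 3 state = step 1 state
  -> state at step 7: (7-1) mod 2 = 0, same as step 1 -> [4 6 5 4]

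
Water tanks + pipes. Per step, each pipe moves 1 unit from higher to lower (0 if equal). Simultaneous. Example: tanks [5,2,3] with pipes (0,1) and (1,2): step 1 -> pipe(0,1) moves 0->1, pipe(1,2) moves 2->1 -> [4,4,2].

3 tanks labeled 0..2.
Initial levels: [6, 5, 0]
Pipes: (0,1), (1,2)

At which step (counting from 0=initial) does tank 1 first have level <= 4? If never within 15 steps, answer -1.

Answer: 2

Derivation:
Step 1: flows [0->1,1->2] -> levels [5 5 1]
Step 2: flows [0=1,1->2] -> levels [5 4 2]
Tank 1 first reaches <=4 at step 2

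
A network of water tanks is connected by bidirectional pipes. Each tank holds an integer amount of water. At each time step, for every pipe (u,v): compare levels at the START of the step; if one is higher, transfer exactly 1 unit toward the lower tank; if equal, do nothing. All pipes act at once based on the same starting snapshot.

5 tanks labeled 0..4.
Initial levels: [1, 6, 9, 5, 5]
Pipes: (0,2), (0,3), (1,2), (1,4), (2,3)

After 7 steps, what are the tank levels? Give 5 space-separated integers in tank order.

Step 1: flows [2->0,3->0,2->1,1->4,2->3] -> levels [3 6 6 5 6]
Step 2: flows [2->0,3->0,1=2,1=4,2->3] -> levels [5 6 4 5 6]
Step 3: flows [0->2,0=3,1->2,1=4,3->2] -> levels [4 5 7 4 6]
Step 4: flows [2->0,0=3,2->1,4->1,2->3] -> levels [5 7 4 5 5]
Step 5: flows [0->2,0=3,1->2,1->4,3->2] -> levels [4 5 7 4 6]
  -> period-2 cycle: step 5 state = step 3 state
  -> state at step 7: (7-3) mod 2 = 0, same as step 3 -> [4 5 7 4 6]

Answer: 4 5 7 4 6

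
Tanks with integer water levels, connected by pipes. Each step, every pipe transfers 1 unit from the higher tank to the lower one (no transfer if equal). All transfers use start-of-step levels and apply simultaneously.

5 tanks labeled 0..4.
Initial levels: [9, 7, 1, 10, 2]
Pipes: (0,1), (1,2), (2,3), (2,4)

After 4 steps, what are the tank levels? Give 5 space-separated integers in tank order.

Step 1: flows [0->1,1->2,3->2,4->2] -> levels [8 7 4 9 1]
Step 2: flows [0->1,1->2,3->2,2->4] -> levels [7 7 5 8 2]
Step 3: flows [0=1,1->2,3->2,2->4] -> levels [7 6 6 7 3]
Step 4: flows [0->1,1=2,3->2,2->4] -> levels [6 7 6 6 4]

Answer: 6 7 6 6 4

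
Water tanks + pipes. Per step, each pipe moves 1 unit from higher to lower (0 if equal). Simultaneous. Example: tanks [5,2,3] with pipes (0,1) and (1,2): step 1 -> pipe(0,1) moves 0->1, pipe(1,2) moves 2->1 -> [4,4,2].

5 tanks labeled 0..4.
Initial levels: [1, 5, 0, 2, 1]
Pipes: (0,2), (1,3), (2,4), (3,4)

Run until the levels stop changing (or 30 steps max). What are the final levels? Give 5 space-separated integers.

Answer: 1 3 0 2 3

Derivation:
Step 1: flows [0->2,1->3,4->2,3->4] -> levels [0 4 2 2 1]
Step 2: flows [2->0,1->3,2->4,3->4] -> levels [1 3 0 2 3]
Step 3: flows [0->2,1->3,4->2,4->3] -> levels [0 2 2 4 1]
Step 4: flows [2->0,3->1,2->4,3->4] -> levels [1 3 0 2 3]
  -> period-2 cycle: step 4 state = step 2 state; never stabilizes
  -> state at step 30: (30-2) mod 2 = 0, same as step 2 -> [1 3 0 2 3]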